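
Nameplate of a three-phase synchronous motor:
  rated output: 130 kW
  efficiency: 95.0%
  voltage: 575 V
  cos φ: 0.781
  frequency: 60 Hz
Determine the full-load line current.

P_out = 130 kW = 130000 W
P_in = P_out / η = 130000 / 0.950 = 136842 W
I_L = P_in / (√3·V_L·cosφ) = 136842 / (1.732 × 575 × 0.781) = 176 A

176 A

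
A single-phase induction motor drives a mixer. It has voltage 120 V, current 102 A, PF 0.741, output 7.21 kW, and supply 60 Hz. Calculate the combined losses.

P_in = V·I·cosφ = 120×102×0.741 = 9070 W
P_out = 7210 W
Losses = P_in − P_out = 9070 − 7210 = 1860 W

1.86 kW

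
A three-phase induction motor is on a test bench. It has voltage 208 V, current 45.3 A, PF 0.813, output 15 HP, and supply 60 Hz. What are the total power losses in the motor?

P_in = √3·V·I·cosφ = 1.732×208×45.3×0.813 = 13268 W
P_out = 15×746 = 11190 W
Losses = P_in − P_out = 13268 − 11190 = 2078 W

2080 W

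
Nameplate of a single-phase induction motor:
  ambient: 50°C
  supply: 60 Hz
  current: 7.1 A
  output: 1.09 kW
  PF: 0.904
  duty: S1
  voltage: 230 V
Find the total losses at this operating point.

P_in = V·I·cosφ = 230×7.1×0.904 = 1476 W
P_out = 1090 W
Losses = P_in − P_out = 1476 − 1090 = 386 W

386 W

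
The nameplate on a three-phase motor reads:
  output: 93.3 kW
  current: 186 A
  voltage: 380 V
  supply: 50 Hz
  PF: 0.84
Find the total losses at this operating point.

9.53 kW

P_in = √3·V·I·cosφ = 1.732×380×186×0.84 = 102831 W
P_out = 93300 W
Losses = P_in − P_out = 102831 − 93300 = 9531 W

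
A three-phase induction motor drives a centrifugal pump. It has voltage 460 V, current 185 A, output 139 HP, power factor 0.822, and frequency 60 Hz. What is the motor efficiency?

P_out = 139 × 746 = 103694 W
P_in = √3·V_L·I_L·cosφ = 1.732 × 460 × 185 × 0.822 = 121157 W
η = P_out / P_in = 103694 / 121157 = 0.856 = 85.6%

85.6 %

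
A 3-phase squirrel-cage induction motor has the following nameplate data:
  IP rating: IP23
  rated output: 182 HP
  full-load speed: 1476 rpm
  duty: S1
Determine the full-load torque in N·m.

P_out = 182 × 746 = 135772 W
ω = 2π × 1476/60 = 154.6 rad/s
τ = P_out/ω = 135772/154.6 = 878 N·m

878 N·m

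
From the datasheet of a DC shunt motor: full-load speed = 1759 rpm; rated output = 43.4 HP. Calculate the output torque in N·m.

176 N·m

P_out = 43.4 × 746 = 32376 W
ω = 2π × 1759/60 = 184.2 rad/s
τ = P_out/ω = 32376/184.2 = 176 N·m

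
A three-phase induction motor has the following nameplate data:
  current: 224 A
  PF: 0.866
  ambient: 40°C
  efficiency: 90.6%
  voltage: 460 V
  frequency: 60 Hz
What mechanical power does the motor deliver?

P_in = √3·V·I·cosφ = 1.732 × 460 × 224 × 0.866 = 154551 W
P_out = η·P_in = 0.906 × 154551 = 140023 W

140 kW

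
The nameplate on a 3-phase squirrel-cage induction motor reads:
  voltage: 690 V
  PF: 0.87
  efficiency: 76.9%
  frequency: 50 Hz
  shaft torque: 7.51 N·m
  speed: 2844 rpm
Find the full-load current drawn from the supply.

ω = 2π×2844/60 = 297.8 rad/s; P_out = τω = 7.51 × 297.8 = 2236 W
P_in = P_out / η = 2236 / 0.769 = 2908 W
I_L = P_in / (√3·V_L·cosφ) = 2908 / (1.732 × 690 × 0.87) = 2.8 A

2.8 A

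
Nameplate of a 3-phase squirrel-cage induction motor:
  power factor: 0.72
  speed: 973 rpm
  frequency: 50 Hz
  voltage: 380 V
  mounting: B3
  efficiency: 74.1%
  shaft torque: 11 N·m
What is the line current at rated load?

ω = 2π×973/60 = 101.9 rad/s; P_out = τω = 11 × 101.9 = 1121 W
P_in = P_out / η = 1121 / 0.741 = 1513 W
I_L = P_in / (√3·V_L·cosφ) = 1513 / (1.732 × 380 × 0.72) = 3.19 A

3.19 A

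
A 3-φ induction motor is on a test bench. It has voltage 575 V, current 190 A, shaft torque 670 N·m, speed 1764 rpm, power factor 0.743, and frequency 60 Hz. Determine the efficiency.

88.0 %

ω = 2π × 1764/60 = 184.7 rad/s; P_out = τω = 670 × 184.7 = 123749 W
P_in = √3·V_L·I_L·cosφ = 1.732 × 575 × 190 × 0.743 = 140591 W
η = P_out / P_in = 123749 / 140591 = 0.880 = 88.0%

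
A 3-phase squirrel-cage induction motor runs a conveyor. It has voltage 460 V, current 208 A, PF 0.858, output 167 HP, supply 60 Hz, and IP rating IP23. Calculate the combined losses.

P_in = √3·V·I·cosφ = 1.732×460×208×0.858 = 142186 W
P_out = 167×746 = 124582 W
Losses = P_in − P_out = 142186 − 124582 = 17604 W

17.6 kW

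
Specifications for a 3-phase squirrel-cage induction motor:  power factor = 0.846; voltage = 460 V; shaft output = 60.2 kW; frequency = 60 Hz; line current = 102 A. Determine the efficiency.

P_out = 60.2 kW = 60200 W
P_in = √3·V_L·I_L·cosφ = 1.732 × 460 × 102 × 0.846 = 68751 W
η = P_out / P_in = 60200 / 68751 = 0.876 = 87.6%

87.6 %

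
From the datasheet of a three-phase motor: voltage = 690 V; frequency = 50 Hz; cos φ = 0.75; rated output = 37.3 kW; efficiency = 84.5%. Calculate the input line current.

P_out = 37.3 kW = 37300 W
P_in = P_out / η = 37300 / 0.845 = 44142 W
I_L = P_in / (√3·V_L·cosφ) = 44142 / (1.732 × 690 × 0.75) = 49.2 A

49.2 A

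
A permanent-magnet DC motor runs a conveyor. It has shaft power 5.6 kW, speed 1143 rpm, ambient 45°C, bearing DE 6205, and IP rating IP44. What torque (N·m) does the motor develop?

46.8 N·m

ω = 2π × 1143/60 = 119.7 rad/s
τ = P/ω = 5600/119.7 = 46.8 N·m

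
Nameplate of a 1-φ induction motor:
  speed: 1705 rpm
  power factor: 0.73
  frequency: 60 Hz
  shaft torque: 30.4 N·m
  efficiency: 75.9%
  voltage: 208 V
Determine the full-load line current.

ω = 2π×1705/60 = 178.5 rad/s; P_out = τω = 30.4 × 178.5 = 5426 W
P_in = P_out / η = 5426 / 0.759 = 7149 W
I = P_in / (V·cosφ) = 7149 / (208 × 0.73) = 47.1 A

47.1 A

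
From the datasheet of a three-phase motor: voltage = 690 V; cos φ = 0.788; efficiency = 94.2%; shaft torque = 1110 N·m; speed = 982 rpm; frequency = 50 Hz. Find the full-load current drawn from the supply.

129 A

ω = 2π×982/60 = 102.8 rad/s; P_out = τω = 1110 × 102.8 = 114108 W
P_in = P_out / η = 114108 / 0.942 = 121134 W
I_L = P_in / (√3·V_L·cosφ) = 121134 / (1.732 × 690 × 0.788) = 129 A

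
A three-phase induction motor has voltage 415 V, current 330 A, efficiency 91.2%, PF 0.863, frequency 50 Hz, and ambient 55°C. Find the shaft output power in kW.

187 kW

P_in = √3·V·I·cosφ = 1.732 × 415 × 330 × 0.863 = 204701 W
P_out = η·P_in = 0.912 × 204701 = 186687 W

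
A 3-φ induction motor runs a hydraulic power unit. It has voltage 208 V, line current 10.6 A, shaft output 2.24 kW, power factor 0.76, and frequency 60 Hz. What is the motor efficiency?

77.2 %

P_out = 2.24 kW = 2240 W
P_in = √3·V_L·I_L·cosφ = 1.732 × 208 × 10.6 × 0.76 = 2902 W
η = P_out / P_in = 2240 / 2902 = 0.772 = 77.2%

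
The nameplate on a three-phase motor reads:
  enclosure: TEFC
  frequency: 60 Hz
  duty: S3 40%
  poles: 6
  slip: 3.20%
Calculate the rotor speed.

1162 rpm

n_s = 120f/p = 120×60/6 = 1200 rpm
n = n_s(1 − s) = 1200 × (1 − 0.032) = 1162 rpm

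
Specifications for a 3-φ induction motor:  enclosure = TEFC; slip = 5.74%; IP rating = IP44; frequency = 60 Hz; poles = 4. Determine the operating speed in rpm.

1697 rpm

n_s = 120f/p = 120×60/4 = 1800 rpm
n = n_s(1 − s) = 1800 × (1 − 0.0574) = 1697 rpm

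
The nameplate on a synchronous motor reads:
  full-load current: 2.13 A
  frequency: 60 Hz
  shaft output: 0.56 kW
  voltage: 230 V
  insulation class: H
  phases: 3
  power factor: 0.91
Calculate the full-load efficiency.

P_out = 0.56 kW = 560 W
P_in = √3·V_L·I_L·cosφ = 1.732 × 230 × 2.13 × 0.91 = 772 W
η = P_out / P_in = 560 / 772 = 0.725 = 72.5%

72.5 %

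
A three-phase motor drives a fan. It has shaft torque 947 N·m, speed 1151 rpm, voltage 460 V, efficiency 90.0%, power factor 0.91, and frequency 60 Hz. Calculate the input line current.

175 A

ω = 2π×1151/60 = 120.5 rad/s; P_out = τω = 947 × 120.5 = 114114 W
P_in = P_out / η = 114114 / 0.900 = 126793 W
I_L = P_in / (√3·V_L·cosφ) = 126793 / (1.732 × 460 × 0.91) = 175 A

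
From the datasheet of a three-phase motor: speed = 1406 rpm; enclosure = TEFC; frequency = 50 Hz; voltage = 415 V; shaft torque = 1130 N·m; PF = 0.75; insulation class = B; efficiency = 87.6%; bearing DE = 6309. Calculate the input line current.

352 A

ω = 2π×1406/60 = 147.2 rad/s; P_out = τω = 1130 × 147.2 = 166336 W
P_in = P_out / η = 166336 / 0.876 = 189881 W
I_L = P_in / (√3·V_L·cosφ) = 189881 / (1.732 × 415 × 0.75) = 352 A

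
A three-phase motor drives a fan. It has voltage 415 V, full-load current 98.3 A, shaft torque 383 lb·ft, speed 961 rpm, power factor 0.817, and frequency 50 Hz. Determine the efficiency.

τ = 383 lb·ft × 1.356 = 519.3 N·m
ω = 2π × 961/60 = 100.6 rad/s; P_out = τω = 519.3 × 100.6 = 52242 W
P_in = √3·V_L·I_L·cosφ = 1.732 × 415 × 98.3 × 0.817 = 57726 W
η = P_out / P_in = 52242 / 57726 = 0.905 = 90.5%

90.5 %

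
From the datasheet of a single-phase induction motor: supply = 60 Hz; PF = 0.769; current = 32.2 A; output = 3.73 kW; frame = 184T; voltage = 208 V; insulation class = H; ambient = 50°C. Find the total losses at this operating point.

1.42 kW

P_in = V·I·cosφ = 208×32.2×0.769 = 5150 W
P_out = 3730 W
Losses = P_in − P_out = 5150 − 3730 = 1420 W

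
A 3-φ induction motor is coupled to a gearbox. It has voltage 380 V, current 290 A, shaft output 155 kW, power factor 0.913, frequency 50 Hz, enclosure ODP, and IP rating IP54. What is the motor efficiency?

P_out = 155 kW = 155000 W
P_in = √3·V_L·I_L·cosφ = 1.732 × 380 × 290 × 0.913 = 174261 W
η = P_out / P_in = 155000 / 174261 = 0.889 = 88.9%

88.9 %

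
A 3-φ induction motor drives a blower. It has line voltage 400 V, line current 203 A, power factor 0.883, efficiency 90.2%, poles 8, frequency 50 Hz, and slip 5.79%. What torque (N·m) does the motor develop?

P_in = √3·V·I·cosφ = 1.732 × 400 × 203 × 0.883 = 124184 W
P_out = η·P_in = 0.902 × 124184 = 112014 W
n_s = 120×50/8 = 750 rpm; n = 750×(1−0.0579) = 707 rpm
ω = 2π×707/60 = 74.04 rad/s
τ = P_out/ω = 112014/74.04 = 1510 N·m

1510 N·m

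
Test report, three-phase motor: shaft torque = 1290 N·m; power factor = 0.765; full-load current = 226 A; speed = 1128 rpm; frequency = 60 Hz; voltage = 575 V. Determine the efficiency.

ω = 2π × 1128/60 = 118.1 rad/s; P_out = τω = 1290 × 118.1 = 152349 W
P_in = √3·V_L·I_L·cosφ = 1.732 × 575 × 226 × 0.765 = 172181 W
η = P_out / P_in = 152349 / 172181 = 0.885 = 88.5%

88.5 %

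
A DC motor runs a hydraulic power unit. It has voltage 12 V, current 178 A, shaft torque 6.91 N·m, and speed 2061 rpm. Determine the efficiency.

69.8 %

ω = 2π × 2061/60 = 215.8 rad/s; P_out = τω = 6.91 × 215.8 = 1491 W
P_in = V·I = 12 × 178 = 2136 W
η = P_out / P_in = 1491 / 2136 = 0.698 = 69.8%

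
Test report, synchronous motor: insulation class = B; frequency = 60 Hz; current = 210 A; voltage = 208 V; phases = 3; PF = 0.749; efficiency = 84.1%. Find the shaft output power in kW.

P_in = √3·V·I·cosφ = 1.732 × 208 × 210 × 0.749 = 56665 W
P_out = η·P_in = 0.841 × 56665 = 47655 W

47.7 kW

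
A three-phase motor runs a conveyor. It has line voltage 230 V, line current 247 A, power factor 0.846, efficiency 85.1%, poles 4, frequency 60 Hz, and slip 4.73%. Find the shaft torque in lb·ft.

P_in = √3·V·I·cosφ = 1.732 × 230 × 247 × 0.846 = 83242 W
P_out = η·P_in = 0.851 × 83242 = 70839 W
n_s = 120×60/4 = 1800 rpm; n = 1800×(1−0.0473) = 1715 rpm
ω = 2π×1715/60 = 179.6 rad/s
τ = P_out/ω = 70839/179.6 = 394.4 N·m
In lb·ft: 394.4/1.356 = 291 lb·ft

291 lb·ft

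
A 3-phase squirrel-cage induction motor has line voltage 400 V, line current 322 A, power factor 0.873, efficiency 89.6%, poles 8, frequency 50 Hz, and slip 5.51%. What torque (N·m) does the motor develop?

P_in = √3·V·I·cosφ = 1.732 × 400 × 322 × 0.873 = 194750 W
P_out = η·P_in = 0.896 × 194750 = 174496 W
n_s = 120×50/8 = 750 rpm; n = 750×(1−0.0551) = 709 rpm
ω = 2π×709/60 = 74.25 rad/s
τ = P_out/ω = 174496/74.25 = 2350 N·m

2350 N·m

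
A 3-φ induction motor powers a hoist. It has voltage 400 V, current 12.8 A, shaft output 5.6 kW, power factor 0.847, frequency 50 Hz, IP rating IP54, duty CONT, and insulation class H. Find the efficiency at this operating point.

74.6 %

P_out = 5.6 kW = 5600 W
P_in = √3·V_L·I_L·cosφ = 1.732 × 400 × 12.8 × 0.847 = 7511 W
η = P_out / P_in = 5600 / 7511 = 0.746 = 74.6%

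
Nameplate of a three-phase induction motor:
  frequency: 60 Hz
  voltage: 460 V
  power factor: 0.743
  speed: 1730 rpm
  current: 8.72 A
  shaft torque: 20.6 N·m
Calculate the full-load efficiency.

ω = 2π × 1730/60 = 181.2 rad/s; P_out = τω = 20.6 × 181.2 = 3733 W
P_in = √3·V_L·I_L·cosφ = 1.732 × 460 × 8.72 × 0.743 = 5162 W
η = P_out / P_in = 3733 / 5162 = 0.723 = 72.3%

72.3 %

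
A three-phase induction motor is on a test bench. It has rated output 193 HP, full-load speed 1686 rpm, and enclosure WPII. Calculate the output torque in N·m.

P_out = 193 × 746 = 143978 W
ω = 2π × 1686/60 = 176.6 rad/s
τ = P_out/ω = 143978/176.6 = 815 N·m

815 N·m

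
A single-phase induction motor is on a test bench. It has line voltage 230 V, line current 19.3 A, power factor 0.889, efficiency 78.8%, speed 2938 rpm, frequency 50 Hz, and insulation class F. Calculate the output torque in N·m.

P_in = V·I·cosφ = 230 × 19.3 × 0.889 = 3946 W
P_out = η·P_in = 0.788 × 3946 = 3109 W
n = 2938 rpm
ω = 2π×2938/60 = 307.7 rad/s
τ = P_out/ω = 3109/307.7 = 10.1 N·m

10.1 N·m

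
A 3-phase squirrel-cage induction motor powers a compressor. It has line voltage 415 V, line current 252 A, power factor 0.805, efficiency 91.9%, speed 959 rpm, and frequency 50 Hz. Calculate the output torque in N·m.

1330 N·m

P_in = √3·V·I·cosφ = 1.732 × 415 × 252 × 0.805 = 145812 W
P_out = η·P_in = 0.919 × 145812 = 134001 W
n = 959 rpm
ω = 2π×959/60 = 100.4 rad/s
τ = P_out/ω = 134001/100.4 = 1330 N·m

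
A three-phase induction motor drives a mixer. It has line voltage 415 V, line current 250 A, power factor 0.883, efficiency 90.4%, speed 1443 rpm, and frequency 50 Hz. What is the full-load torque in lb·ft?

P_in = √3·V·I·cosφ = 1.732 × 415 × 250 × 0.883 = 158671 W
P_out = η·P_in = 0.904 × 158671 = 143439 W
n = 1443 rpm
ω = 2π×1443/60 = 151.1 rad/s
τ = P_out/ω = 143439/151.1 = 949.3 N·m
In lb·ft: 949.3/1.356 = 700 lb·ft

700 lb·ft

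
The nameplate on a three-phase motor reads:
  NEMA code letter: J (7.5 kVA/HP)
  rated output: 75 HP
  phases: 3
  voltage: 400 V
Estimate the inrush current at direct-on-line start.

S_LR = 7.5 × 75 = 562.5 kVA
I_LR = S_LR/(√3·V_L) = 562500/(1.732×400) = 812 A

812 A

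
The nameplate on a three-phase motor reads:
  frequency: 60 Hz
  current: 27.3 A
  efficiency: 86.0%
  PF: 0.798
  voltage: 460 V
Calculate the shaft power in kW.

14.9 kW

P_in = √3·V·I·cosφ = 1.732 × 460 × 27.3 × 0.798 = 17357 W
P_out = η·P_in = 0.86 × 17357 = 14927 W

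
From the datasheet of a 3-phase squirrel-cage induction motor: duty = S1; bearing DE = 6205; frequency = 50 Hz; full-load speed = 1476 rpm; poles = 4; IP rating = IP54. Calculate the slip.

n_s = 120f/p = 120×50/4 = 1500 rpm
s = (n_s − n)/n_s = (1500 − 1476)/1500 = 0.0160

1.6 %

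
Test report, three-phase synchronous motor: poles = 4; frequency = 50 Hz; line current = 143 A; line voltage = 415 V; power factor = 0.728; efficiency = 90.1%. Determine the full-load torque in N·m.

429 N·m

P_in = √3·V·I·cosφ = 1.732 × 415 × 143 × 0.728 = 74828 W
P_out = η·P_in = 0.901 × 74828 = 67420 W
n = n_s = 120×50/4 = 1500 rpm (synchronous)
ω = 2π×1500/60 = 157.1 rad/s
τ = P_out/ω = 67420/157.1 = 429 N·m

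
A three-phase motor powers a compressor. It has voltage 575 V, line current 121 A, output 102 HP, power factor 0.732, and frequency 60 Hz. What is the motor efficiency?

86.3 %

P_out = 102 × 746 = 76092 W
P_in = √3·V_L·I_L·cosφ = 1.732 × 575 × 121 × 0.732 = 88209 W
η = P_out / P_in = 76092 / 88209 = 0.863 = 86.3%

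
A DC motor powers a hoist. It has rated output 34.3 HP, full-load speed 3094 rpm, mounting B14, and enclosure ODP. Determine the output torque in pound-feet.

58.2 lb·ft

P_out = 34.3 × 746 = 25588 W
ω = 2π × 3094/60 = 324 rad/s
τ = P_out/ω = 25588/324 = 78.98 N·m
In lb·ft: 78.98/1.356 = 58.2 lb·ft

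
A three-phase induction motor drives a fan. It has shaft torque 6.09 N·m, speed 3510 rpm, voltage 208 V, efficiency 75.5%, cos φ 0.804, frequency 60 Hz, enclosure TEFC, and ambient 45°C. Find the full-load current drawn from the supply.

ω = 2π×3510/60 = 367.6 rad/s; P_out = τω = 6.09 × 367.6 = 2239 W
P_in = P_out / η = 2239 / 0.755 = 2966 W
I_L = P_in / (√3·V_L·cosφ) = 2966 / (1.732 × 208 × 0.804) = 10.2 A

10.2 A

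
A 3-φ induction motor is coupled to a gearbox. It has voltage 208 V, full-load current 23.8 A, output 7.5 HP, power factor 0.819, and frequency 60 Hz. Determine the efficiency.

P_out = 7.5 × 746 = 5595 W
P_in = √3·V_L·I_L·cosφ = 1.732 × 208 × 23.8 × 0.819 = 7022 W
η = P_out / P_in = 5595 / 7022 = 0.797 = 79.7%

79.7 %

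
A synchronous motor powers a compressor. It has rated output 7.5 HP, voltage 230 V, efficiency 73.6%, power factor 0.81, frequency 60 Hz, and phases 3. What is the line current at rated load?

P_out = 7.5 × 746 = 5595 W
P_in = P_out / η = 5595 / 0.736 = 7602 W
I_L = P_in / (√3·V_L·cosφ) = 7602 / (1.732 × 230 × 0.81) = 23.6 A

23.6 A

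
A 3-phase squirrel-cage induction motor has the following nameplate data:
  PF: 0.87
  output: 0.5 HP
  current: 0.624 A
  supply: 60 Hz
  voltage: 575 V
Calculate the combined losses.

168 W

P_in = √3·V·I·cosφ = 1.732×575×0.624×0.87 = 541 W
P_out = 0.5×746 = 373 W
Losses = P_in − P_out = 541 − 373 = 168 W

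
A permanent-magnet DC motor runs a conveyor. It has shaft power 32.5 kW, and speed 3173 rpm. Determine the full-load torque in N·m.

97.8 N·m

ω = 2π × 3173/60 = 332.3 rad/s
τ = P/ω = 32500/332.3 = 97.8 N·m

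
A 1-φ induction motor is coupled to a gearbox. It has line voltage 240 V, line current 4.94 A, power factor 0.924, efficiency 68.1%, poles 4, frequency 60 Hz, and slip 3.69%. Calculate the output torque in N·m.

P_in = V·I·cosφ = 240 × 4.94 × 0.924 = 1095 W
P_out = η·P_in = 0.681 × 1095 = 746 W
n_s = 120×60/4 = 1800 rpm; n = 1800×(1−0.0369) = 1734 rpm
ω = 2π×1734/60 = 181.6 rad/s
τ = P_out/ω = 746/181.6 = 4.11 N·m

4.11 N·m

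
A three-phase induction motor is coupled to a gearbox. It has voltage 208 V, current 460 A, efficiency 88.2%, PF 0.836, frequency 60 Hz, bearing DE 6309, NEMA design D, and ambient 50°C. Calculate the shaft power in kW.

122 kW

P_in = √3·V·I·cosφ = 1.732 × 208 × 460 × 0.836 = 138540 W
P_out = η·P_in = 0.882 × 138540 = 122192 W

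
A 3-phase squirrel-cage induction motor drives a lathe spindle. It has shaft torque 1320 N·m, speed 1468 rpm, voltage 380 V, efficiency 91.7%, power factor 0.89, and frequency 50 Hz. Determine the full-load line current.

378 A

ω = 2π×1468/60 = 153.7 rad/s; P_out = τω = 1320 × 153.7 = 202884 W
P_in = P_out / η = 202884 / 0.917 = 221248 W
I_L = P_in / (√3·V_L·cosφ) = 221248 / (1.732 × 380 × 0.89) = 378 A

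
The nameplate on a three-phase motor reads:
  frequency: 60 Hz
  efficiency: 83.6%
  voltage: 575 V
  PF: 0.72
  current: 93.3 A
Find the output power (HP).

P_in = √3·V·I·cosφ = 1.732 × 575 × 93.3 × 0.72 = 66901 W
P_out = η·P_in = 0.836 × 66901 = 55929 W
= 55929/746 = 75 HP

75 HP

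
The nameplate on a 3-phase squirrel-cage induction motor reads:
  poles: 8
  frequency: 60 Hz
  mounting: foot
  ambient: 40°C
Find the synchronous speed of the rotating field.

n_s = 120f/p = 120×60/8 = 900 rpm

900 rpm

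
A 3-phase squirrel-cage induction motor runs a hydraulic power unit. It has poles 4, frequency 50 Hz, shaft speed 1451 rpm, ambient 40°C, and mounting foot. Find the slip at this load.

3.27 %

n_s = 120f/p = 120×50/4 = 1500 rpm
s = (n_s − n)/n_s = (1500 − 1451)/1500 = 0.0327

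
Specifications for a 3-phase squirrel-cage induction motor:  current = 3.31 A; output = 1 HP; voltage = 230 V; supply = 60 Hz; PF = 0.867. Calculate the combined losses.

397 W

P_in = √3·V·I·cosφ = 1.732×230×3.31×0.867 = 1143 W
P_out = 1×746 = 746 W
Losses = P_in − P_out = 1143 − 746 = 397 W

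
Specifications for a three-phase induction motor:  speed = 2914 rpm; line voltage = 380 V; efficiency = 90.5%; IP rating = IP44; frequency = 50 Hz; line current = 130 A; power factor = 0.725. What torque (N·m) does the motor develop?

184 N·m

P_in = √3·V·I·cosφ = 1.732 × 380 × 130 × 0.725 = 62032 W
P_out = η·P_in = 0.905 × 62032 = 56139 W
n = 2914 rpm
ω = 2π×2914/60 = 305.2 rad/s
τ = P_out/ω = 56139/305.2 = 184 N·m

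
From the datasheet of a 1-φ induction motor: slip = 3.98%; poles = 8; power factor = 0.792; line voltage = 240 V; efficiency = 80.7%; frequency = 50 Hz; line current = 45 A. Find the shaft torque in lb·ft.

67.5 lb·ft

P_in = V·I·cosφ = 240 × 45 × 0.792 = 8554 W
P_out = η·P_in = 0.807 × 8554 = 6903 W
n_s = 120×50/8 = 750 rpm; n = 750×(1−0.0398) = 720 rpm
ω = 2π×720/60 = 75.4 rad/s
τ = P_out/ω = 6903/75.4 = 91.55 N·m
In lb·ft: 91.55/1.356 = 67.5 lb·ft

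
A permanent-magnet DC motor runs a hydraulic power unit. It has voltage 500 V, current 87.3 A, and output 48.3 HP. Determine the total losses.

7.62 kW

P_in = V·I = 500×87.3 = 43650 W
P_out = 48.3×746 = 36032 W
Losses = P_in − P_out = 43650 − 36032 = 7618 W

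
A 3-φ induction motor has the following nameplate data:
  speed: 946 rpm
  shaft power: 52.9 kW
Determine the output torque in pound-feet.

ω = 2π × 946/60 = 99.06 rad/s
τ = P/ω = 52900/99.06 = 534 N·m
In lb·ft: 534/1.356 = 394 lb·ft

394 lb·ft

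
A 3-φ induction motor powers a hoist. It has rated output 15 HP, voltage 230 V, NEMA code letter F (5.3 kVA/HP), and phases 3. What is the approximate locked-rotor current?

200 A

S_LR = 5.3 × 15 = 79.5 kVA
I_LR = S_LR/(√3·V_L) = 79500/(1.732×230) = 200 A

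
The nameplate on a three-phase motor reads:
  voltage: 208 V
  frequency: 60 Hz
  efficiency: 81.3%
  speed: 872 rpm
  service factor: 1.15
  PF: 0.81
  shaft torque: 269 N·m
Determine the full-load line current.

104 A

ω = 2π×872/60 = 91.32 rad/s; P_out = τω = 269 × 91.32 = 24565 W
P_in = P_out / η = 24565 / 0.813 = 30215 W
I_L = P_in / (√3·V_L·cosφ) = 30215 / (1.732 × 208 × 0.81) = 104 A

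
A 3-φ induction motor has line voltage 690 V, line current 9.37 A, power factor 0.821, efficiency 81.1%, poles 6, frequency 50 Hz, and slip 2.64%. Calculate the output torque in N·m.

73.1 N·m

P_in = √3·V·I·cosφ = 1.732 × 690 × 9.37 × 0.821 = 9193 W
P_out = η·P_in = 0.811 × 9193 = 7456 W
n_s = 120×50/6 = 1000 rpm; n = 1000×(1−0.0264) = 974 rpm
ω = 2π×974/60 = 102 rad/s
τ = P_out/ω = 7456/102 = 73.1 N·m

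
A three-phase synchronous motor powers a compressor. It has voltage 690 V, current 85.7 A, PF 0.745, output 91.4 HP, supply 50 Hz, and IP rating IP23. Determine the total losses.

P_in = √3·V·I·cosφ = 1.732×690×85.7×0.745 = 76302 W
P_out = 91.4×746 = 68184 W
Losses = P_in − P_out = 76302 − 68184 = 8118 W

8.12 kW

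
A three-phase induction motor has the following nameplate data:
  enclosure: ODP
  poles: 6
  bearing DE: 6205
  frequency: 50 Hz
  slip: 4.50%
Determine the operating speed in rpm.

955 rpm

n_s = 120f/p = 120×50/6 = 1000 rpm
n = n_s(1 − s) = 1000 × (1 − 0.045) = 955 rpm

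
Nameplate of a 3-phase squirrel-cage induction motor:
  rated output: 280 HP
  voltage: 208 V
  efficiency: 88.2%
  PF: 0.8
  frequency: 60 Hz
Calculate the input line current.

P_out = 280 × 746 = 208880 W
P_in = P_out / η = 208880 / 0.882 = 236825 W
I_L = P_in / (√3·V_L·cosφ) = 236825 / (1.732 × 208 × 0.8) = 822 A

822 A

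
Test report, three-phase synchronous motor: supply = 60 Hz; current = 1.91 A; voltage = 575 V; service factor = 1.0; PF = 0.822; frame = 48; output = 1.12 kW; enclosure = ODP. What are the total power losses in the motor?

P_in = √3·V·I·cosφ = 1.732×575×1.91×0.822 = 1564 W
P_out = 1120 W
Losses = P_in − P_out = 1564 − 1120 = 444 W

444 W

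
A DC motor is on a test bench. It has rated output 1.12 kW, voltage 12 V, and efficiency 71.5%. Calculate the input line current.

P_out = 1.12 kW = 1120 W
P_in = P_out / η = 1120 / 0.715 = 1566 W
I = P_in / V = 1566 / 12 = 131 A

131 A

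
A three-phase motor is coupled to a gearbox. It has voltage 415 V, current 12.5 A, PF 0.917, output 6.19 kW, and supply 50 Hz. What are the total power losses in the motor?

P_in = √3·V·I·cosφ = 1.732×415×12.5×0.917 = 8239 W
P_out = 6190 W
Losses = P_in − P_out = 8239 − 6190 = 2049 W

2050 W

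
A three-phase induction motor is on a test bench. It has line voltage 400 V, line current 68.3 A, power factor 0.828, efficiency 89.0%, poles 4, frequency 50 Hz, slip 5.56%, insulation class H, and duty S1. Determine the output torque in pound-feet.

P_in = √3·V·I·cosφ = 1.732 × 400 × 68.3 × 0.828 = 39180 W
P_out = η·P_in = 0.89 × 39180 = 34870 W
n_s = 120×50/4 = 1500 rpm; n = 1500×(1−0.0556) = 1417 rpm
ω = 2π×1417/60 = 148.4 rad/s
τ = P_out/ω = 34870/148.4 = 235 N·m
In lb·ft: 235/1.356 = 173 lb·ft

173 lb·ft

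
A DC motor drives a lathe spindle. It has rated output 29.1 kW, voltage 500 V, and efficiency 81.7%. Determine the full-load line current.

71.2 A

P_out = 29.1 kW = 29100 W
P_in = P_out / η = 29100 / 0.817 = 35618 W
I = P_in / V = 35618 / 500 = 71.2 A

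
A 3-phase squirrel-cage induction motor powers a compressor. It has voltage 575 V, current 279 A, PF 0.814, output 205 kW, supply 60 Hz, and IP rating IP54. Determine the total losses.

P_in = √3·V·I·cosφ = 1.732×575×279×0.814 = 226175 W
P_out = 205000 W
Losses = P_in − P_out = 226175 − 205000 = 21175 W

21.2 kW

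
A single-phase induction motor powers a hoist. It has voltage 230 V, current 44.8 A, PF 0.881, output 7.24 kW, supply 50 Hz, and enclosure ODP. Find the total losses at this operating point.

P_in = V·I·cosφ = 230×44.8×0.881 = 9078 W
P_out = 7240 W
Losses = P_in − P_out = 9078 − 7240 = 1838 W

1840 W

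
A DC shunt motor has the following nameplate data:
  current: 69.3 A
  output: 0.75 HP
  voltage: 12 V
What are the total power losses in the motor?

272 W

P_in = V·I = 12×69.3 = 832 W
P_out = 0.75×746 = 560 W
Losses = P_in − P_out = 832 − 560 = 272 W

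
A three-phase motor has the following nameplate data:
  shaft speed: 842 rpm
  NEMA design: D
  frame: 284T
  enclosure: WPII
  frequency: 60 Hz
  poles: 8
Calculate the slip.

n_s = 120f/p = 120×60/8 = 900 rpm
s = (n_s − n)/n_s = (900 − 842)/900 = 0.0644

6.4 %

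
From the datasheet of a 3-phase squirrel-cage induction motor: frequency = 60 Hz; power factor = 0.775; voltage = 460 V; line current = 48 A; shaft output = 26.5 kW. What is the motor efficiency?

P_out = 26.5 kW = 26500 W
P_in = √3·V_L·I_L·cosφ = 1.732 × 460 × 48 × 0.775 = 29638 W
η = P_out / P_in = 26500 / 29638 = 0.894 = 89.4%

89.4 %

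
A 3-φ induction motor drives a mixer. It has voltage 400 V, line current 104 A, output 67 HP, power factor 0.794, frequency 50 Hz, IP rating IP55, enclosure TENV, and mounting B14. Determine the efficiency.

P_out = 67 × 746 = 49982 W
P_in = √3·V_L·I_L·cosφ = 1.732 × 400 × 104 × 0.794 = 57209 W
η = P_out / P_in = 49982 / 57209 = 0.874 = 87.4%

87.4 %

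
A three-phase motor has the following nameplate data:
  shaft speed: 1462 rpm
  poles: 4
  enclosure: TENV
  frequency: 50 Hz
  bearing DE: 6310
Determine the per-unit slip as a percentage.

n_s = 120f/p = 120×50/4 = 1500 rpm
s = (n_s − n)/n_s = (1500 − 1462)/1500 = 0.0253

2.5 %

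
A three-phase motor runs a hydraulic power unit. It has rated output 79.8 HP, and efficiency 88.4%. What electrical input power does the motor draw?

67.3 kW

P_out = 79.8 × 746 = 59531 W
P_in = P_out/η = 59531/0.884 = 67343 W = 67.3 kW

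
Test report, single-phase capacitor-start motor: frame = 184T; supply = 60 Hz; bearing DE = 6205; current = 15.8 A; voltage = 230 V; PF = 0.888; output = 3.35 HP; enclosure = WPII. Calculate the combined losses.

728 W

P_in = V·I·cosφ = 230×15.8×0.888 = 3227 W
P_out = 3.35×746 = 2499 W
Losses = P_in − P_out = 3227 − 2499 = 728 W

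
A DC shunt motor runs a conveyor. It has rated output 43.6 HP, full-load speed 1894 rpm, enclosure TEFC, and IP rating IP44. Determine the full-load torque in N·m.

P_out = 43.6 × 746 = 32526 W
ω = 2π × 1894/60 = 198.3 rad/s
τ = P_out/ω = 32526/198.3 = 164 N·m

164 N·m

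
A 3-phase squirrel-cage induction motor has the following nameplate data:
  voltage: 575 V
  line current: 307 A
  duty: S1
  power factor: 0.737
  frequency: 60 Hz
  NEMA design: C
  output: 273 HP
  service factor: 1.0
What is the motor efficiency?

P_out = 273 × 746 = 203658 W
P_in = √3·V_L·I_L·cosφ = 1.732 × 575 × 307 × 0.737 = 225331 W
η = P_out / P_in = 203658 / 225331 = 0.904 = 90.4%

90.4 %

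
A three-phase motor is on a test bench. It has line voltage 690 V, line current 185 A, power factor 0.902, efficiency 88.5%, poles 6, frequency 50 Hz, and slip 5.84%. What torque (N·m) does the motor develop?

P_in = √3·V·I·cosφ = 1.732 × 690 × 185 × 0.902 = 199423 W
P_out = η·P_in = 0.885 × 199423 = 176489 W
n_s = 120×50/6 = 1000 rpm; n = 1000×(1−0.0584) = 942 rpm
ω = 2π×942/60 = 98.65 rad/s
τ = P_out/ω = 176489/98.65 = 1790 N·m

1790 N·m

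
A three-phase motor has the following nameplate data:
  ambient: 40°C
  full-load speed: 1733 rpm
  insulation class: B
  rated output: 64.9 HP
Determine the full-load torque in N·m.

P_out = 64.9 × 746 = 48415 W
ω = 2π × 1733/60 = 181.5 rad/s
τ = P_out/ω = 48415/181.5 = 267 N·m

267 N·m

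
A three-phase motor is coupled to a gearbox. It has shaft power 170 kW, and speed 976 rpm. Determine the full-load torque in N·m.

1660 N·m

ω = 2π × 976/60 = 102.2 rad/s
τ = P/ω = 170000/102.2 = 1660 N·m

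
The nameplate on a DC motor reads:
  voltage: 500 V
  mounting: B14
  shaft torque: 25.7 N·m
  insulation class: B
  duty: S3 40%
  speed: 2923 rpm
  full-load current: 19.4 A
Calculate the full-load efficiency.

81.1 %

ω = 2π × 2923/60 = 306.1 rad/s; P_out = τω = 25.7 × 306.1 = 7867 W
P_in = V·I = 500 × 19.4 = 9700 W
η = P_out / P_in = 7867 / 9700 = 0.811 = 81.1%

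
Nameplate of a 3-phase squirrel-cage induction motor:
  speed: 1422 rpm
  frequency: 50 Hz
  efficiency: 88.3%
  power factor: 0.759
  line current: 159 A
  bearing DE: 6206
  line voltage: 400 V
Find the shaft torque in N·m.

P_in = √3·V·I·cosφ = 1.732 × 400 × 159 × 0.759 = 83608 W
P_out = η·P_in = 0.883 × 83608 = 73826 W
n = 1422 rpm
ω = 2π×1422/60 = 148.9 rad/s
τ = P_out/ω = 73826/148.9 = 496 N·m

496 N·m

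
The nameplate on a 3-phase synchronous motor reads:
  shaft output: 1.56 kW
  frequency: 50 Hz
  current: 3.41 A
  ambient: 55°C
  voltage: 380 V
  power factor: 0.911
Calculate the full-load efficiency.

76.3 %

P_out = 1.56 kW = 1560 W
P_in = √3·V_L·I_L·cosφ = 1.732 × 380 × 3.41 × 0.911 = 2045 W
η = P_out / P_in = 1560 / 2045 = 0.763 = 76.3%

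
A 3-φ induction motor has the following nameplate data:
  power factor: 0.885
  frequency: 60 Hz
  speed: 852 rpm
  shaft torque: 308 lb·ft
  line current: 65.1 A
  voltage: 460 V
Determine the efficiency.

τ = 308 lb·ft × 1.356 = 417.6 N·m
ω = 2π × 852/60 = 89.22 rad/s; P_out = τω = 417.6 × 89.22 = 37258 W
P_in = √3·V_L·I_L·cosφ = 1.732 × 460 × 65.1 × 0.885 = 45902 W
η = P_out / P_in = 37258 / 45902 = 0.812 = 81.2%

81.2 %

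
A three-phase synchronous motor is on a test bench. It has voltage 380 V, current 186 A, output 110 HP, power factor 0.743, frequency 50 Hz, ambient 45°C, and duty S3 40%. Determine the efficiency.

90.2 %

P_out = 110 × 746 = 82060 W
P_in = √3·V_L·I_L·cosφ = 1.732 × 380 × 186 × 0.743 = 90956 W
η = P_out / P_in = 82060 / 90956 = 0.902 = 90.2%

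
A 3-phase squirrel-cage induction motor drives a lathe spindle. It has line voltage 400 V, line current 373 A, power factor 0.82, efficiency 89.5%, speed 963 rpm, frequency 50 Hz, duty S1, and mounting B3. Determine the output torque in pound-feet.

P_in = √3·V·I·cosφ = 1.732 × 400 × 373 × 0.82 = 211900 W
P_out = η·P_in = 0.895 × 211900 = 189651 W
n = 963 rpm
ω = 2π×963/60 = 100.8 rad/s
τ = P_out/ω = 189651/100.8 = 1881 N·m
In lb·ft: 1881/1.356 = 1390 lb·ft

1390 lb·ft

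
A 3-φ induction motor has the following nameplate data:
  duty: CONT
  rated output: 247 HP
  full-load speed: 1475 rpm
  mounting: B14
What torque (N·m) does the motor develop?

1190 N·m

P_out = 247 × 746 = 184262 W
ω = 2π × 1475/60 = 154.5 rad/s
τ = P_out/ω = 184262/154.5 = 1190 N·m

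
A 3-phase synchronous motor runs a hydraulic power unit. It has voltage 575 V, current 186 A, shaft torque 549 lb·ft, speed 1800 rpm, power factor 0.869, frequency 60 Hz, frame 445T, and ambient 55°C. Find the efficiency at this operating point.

τ = 549 lb·ft × 1.356 = 744.4 N·m
ω = 2π × 1800/60 = 188.5 rad/s; P_out = τω = 744.4 × 188.5 = 140319 W
P_in = √3·V_L·I_L·cosφ = 1.732 × 575 × 186 × 0.869 = 160971 W
η = P_out / P_in = 140319 / 160971 = 0.872 = 87.2%

87.2 %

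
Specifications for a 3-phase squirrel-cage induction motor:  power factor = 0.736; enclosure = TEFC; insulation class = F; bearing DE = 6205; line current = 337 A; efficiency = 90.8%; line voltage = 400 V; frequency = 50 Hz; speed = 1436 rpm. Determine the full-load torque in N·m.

P_in = √3·V·I·cosφ = 1.732 × 400 × 337 × 0.736 = 171837 W
P_out = η·P_in = 0.908 × 171837 = 156028 W
n = 1436 rpm
ω = 2π×1436/60 = 150.4 rad/s
τ = P_out/ω = 156028/150.4 = 1040 N·m

1040 N·m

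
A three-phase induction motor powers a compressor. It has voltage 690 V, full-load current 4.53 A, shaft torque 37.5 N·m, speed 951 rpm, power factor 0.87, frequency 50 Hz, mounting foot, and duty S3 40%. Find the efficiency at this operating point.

ω = 2π × 951/60 = 99.59 rad/s; P_out = τω = 37.5 × 99.59 = 3735 W
P_in = √3·V_L·I_L·cosφ = 1.732 × 690 × 4.53 × 0.87 = 4710 W
η = P_out / P_in = 3735 / 4710 = 0.793 = 79.3%

79.3 %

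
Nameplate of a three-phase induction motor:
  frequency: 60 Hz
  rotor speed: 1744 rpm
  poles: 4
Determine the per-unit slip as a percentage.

3.1 %

n_s = 120f/p = 120×60/4 = 1800 rpm
s = (n_s − n)/n_s = (1800 − 1744)/1800 = 0.0311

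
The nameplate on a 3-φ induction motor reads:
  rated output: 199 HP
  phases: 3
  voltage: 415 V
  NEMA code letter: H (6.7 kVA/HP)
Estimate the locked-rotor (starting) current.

S_LR = 6.7 × 199 = 1333.3 kVA
I_LR = S_LR/(√3·V_L) = 1333300/(1.732×415) = 1850 A

1850 A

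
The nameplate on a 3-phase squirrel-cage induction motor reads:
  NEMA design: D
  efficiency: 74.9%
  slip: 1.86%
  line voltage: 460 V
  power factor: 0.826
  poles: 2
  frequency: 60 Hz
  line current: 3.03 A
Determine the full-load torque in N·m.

4.04 N·m

P_in = √3·V·I·cosφ = 1.732 × 460 × 3.03 × 0.826 = 1994 W
P_out = η·P_in = 0.749 × 1994 = 1494 W
n_s = 120×60/2 = 3600 rpm; n = 3600×(1−0.0186) = 3533 rpm
ω = 2π×3533/60 = 370 rad/s
τ = P_out/ω = 1494/370 = 4.04 N·m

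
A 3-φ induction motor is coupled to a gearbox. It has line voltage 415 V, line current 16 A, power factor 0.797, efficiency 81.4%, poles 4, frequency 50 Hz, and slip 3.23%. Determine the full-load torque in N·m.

P_in = √3·V·I·cosφ = 1.732 × 415 × 16 × 0.797 = 9166 W
P_out = η·P_in = 0.814 × 9166 = 7461 W
n_s = 120×50/4 = 1500 rpm; n = 1500×(1−0.0323) = 1452 rpm
ω = 2π×1452/60 = 152.1 rad/s
τ = P_out/ω = 7461/152.1 = 49.1 N·m

49.1 N·m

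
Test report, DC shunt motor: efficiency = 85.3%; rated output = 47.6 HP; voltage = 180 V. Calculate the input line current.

231 A

P_out = 47.6 × 746 = 35510 W
P_in = P_out / η = 35510 / 0.853 = 41630 W
I = P_in / V = 41630 / 180 = 231 A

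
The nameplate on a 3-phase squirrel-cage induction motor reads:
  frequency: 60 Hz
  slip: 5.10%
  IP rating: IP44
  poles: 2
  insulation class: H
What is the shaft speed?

n_s = 120f/p = 120×60/2 = 3600 rpm
n = n_s(1 − s) = 3600 × (1 − 0.051) = 3416 rpm

3416 rpm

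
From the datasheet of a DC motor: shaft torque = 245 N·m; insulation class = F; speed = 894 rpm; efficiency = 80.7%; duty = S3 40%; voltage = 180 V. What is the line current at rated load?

158 A

ω = 2π×894/60 = 93.62 rad/s; P_out = τω = 245 × 93.62 = 22937 W
P_in = P_out / η = 22937 / 0.807 = 28423 W
I = P_in / V = 28423 / 180 = 158 A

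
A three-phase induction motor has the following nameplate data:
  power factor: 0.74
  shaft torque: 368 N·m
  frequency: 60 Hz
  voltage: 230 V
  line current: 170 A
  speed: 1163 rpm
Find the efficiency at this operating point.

89.4 %

ω = 2π × 1163/60 = 121.8 rad/s; P_out = τω = 368 × 121.8 = 44822 W
P_in = √3·V_L·I_L·cosφ = 1.732 × 230 × 170 × 0.74 = 50114 W
η = P_out / P_in = 44822 / 50114 = 0.894 = 89.4%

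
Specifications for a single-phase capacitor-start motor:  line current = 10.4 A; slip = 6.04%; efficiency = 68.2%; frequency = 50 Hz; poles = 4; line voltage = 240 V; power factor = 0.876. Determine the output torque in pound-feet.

7.45 lb·ft

P_in = V·I·cosφ = 240 × 10.4 × 0.876 = 2186 W
P_out = η·P_in = 0.682 × 2186 = 1491 W
n_s = 120×50/4 = 1500 rpm; n = 1500×(1−0.0604) = 1409 rpm
ω = 2π×1409/60 = 147.6 rad/s
τ = P_out/ω = 1491/147.6 = 10.1 N·m
In lb·ft: 10.1/1.356 = 7.45 lb·ft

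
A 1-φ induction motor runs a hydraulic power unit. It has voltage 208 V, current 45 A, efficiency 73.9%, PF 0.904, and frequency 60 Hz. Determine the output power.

6.25 kW

P_in = V·I·cosφ = 208 × 45 × 0.904 = 8461 W
P_out = η·P_in = 0.739 × 8461 = 6253 W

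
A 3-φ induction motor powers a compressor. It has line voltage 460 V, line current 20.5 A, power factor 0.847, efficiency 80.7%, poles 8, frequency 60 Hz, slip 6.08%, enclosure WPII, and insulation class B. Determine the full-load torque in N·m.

126 N·m

P_in = √3·V·I·cosφ = 1.732 × 460 × 20.5 × 0.847 = 13834 W
P_out = η·P_in = 0.807 × 13834 = 11164 W
n_s = 120×60/8 = 900 rpm; n = 900×(1−0.0608) = 845 rpm
ω = 2π×845/60 = 88.49 rad/s
τ = P_out/ω = 11164/88.49 = 126 N·m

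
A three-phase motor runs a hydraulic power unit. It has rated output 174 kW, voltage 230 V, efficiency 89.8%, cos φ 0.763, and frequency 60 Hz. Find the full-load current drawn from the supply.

P_out = 174 kW = 174000 W
P_in = P_out / η = 174000 / 0.898 = 193764 W
I_L = P_in / (√3·V_L·cosφ) = 193764 / (1.732 × 230 × 0.763) = 637 A

637 A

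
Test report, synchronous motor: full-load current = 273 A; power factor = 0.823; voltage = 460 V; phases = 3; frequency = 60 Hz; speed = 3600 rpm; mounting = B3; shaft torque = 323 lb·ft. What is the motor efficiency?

92.2 %

τ = 323 lb·ft × 1.356 = 438 N·m
ω = 2π × 3600/60 = 377 rad/s; P_out = τω = 438 × 377 = 165126 W
P_in = √3·V_L·I_L·cosφ = 1.732 × 460 × 273 × 0.823 = 179006 W
η = P_out / P_in = 165126 / 179006 = 0.922 = 92.2%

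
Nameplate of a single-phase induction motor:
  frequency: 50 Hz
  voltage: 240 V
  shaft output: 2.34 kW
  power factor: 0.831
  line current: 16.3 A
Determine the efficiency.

P_out = 2.34 kW = 2340 W
P_in = V·I·cosφ = 240 × 16.3 × 0.831 = 3251 W
η = P_out / P_in = 2340 / 3251 = 0.720 = 72.0%

72.0 %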